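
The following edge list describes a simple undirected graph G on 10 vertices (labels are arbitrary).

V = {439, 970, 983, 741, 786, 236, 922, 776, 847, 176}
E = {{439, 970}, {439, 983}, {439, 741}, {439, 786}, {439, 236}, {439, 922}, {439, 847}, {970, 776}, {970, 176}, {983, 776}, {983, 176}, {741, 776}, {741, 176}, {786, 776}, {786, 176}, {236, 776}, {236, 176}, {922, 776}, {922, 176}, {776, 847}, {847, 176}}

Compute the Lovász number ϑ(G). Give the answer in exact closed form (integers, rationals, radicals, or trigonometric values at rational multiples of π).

7

deg(776) = 7; N(776) = {970, 983, 741, 786, 236, 922, 847}.
Vertex 983 has 3 neighbors: 439, 776, 176.
Vertex 741 has 3 neighbors: 439, 776, 176.
N(236) = {439, 776, 176}, |N(236)| = 3.
Complete 2-partite, parts [7, 3]: perfect, ϑ = α = 7.
Numerically 7.000000000.
Check 7 ≤ 7 ≤ 7: collapsed.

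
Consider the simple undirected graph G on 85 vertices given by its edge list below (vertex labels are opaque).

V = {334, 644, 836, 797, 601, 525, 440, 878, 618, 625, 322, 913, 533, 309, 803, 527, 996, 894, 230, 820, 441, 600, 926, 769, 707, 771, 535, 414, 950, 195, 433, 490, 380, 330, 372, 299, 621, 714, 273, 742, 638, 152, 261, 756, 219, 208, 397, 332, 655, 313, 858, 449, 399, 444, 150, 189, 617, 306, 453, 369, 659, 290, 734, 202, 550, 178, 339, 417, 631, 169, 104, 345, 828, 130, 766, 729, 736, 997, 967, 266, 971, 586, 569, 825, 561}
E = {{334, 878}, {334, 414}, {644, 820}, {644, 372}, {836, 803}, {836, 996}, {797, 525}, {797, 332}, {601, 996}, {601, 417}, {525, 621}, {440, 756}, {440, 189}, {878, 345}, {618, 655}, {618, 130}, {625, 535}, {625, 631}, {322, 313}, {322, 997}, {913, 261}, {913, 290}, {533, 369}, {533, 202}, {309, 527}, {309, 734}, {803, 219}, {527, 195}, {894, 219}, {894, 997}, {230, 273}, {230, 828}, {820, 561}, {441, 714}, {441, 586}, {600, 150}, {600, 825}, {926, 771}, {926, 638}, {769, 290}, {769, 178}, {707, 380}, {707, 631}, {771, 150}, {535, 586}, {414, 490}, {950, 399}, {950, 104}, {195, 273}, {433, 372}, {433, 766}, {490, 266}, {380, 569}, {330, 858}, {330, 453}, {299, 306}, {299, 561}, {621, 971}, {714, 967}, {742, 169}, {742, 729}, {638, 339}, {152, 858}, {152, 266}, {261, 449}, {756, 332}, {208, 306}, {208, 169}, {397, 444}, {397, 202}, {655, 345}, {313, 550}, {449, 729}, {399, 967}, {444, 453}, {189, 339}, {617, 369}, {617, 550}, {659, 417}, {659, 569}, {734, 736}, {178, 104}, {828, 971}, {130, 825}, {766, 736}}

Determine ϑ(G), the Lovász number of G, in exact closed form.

85*cos(pi/85)/(cos(pi/85) + 1)

N(453) = {330, 444}, |N(453)| = 2.
deg(130) = 2; N(130) = {618, 825}.
Vertex 569 has 2 neighbors: 380, 659.
Vertex 332 has 2 neighbors: 797, 756.
G on 85 vertices is 2-regular; the odd cycle C_{85}.
spec(A) ≈ [2.0, 1.994538, 1.978183, 1.951024, 1.913209, 1.864944, 1.806494, 1.738178, 1.660368, 1.57349, 1.478018, 1.374473, 1.263422, 1.14547, 1.021262, 0.891477, 0.756822, 0.618034, 0.47587, 0.331108, 0.184537, 0.036958, -0.110823, -0.257998, -0.403765, -0.547326, -0.687898, -0.824713, -0.957023, -1.084107, -1.205269, -1.319849, -1.42722, -1.526797, -1.618034, -1.700434, -1.773547, -1.836974, -1.890368, -1.933437, -1.965946, -1.987718, -1.998634] (distinct, 6 d.p.).
−85·(-2*cos(pi/85)) / ((2)−(-2*cos(pi/85))) = 85*cos(pi/85)/(cos(pi/85) + 1) = ϑ(G).
= 42.4855… (decimal).
Sandwich: α(G)=42 ≤ ϑ(G)=85*cos(pi/85)/(cos(pi/85) + 1) ≤ χ(Ḡ)=43 (both strict).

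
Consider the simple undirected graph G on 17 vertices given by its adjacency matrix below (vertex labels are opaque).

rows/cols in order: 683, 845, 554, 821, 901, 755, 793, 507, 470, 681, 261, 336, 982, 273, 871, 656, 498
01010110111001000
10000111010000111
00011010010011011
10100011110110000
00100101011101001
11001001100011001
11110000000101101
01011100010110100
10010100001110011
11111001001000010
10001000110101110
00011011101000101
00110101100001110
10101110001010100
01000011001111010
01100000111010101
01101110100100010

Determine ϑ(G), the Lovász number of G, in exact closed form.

deg(554) = 8; N(554) = {821, 901, 793, 681, 982, 273, 656, 498}.
N(470) = {683, 821, 755, 261, 336, 982, 656, 498}, |N(470)| = 8.
Vertex 261 has 8 neighbors: 683, 901, 470, 681, 336, 273, 871, 656.
deg(793) = 8; N(793) = {683, 845, 554, 821, 336, 273, 871, 498}.
8-regular, N=17; SR(17,8,3,4) — a Paley graph.
The 3 distinct eigenvalues: [8.0, 1.56155, -2.56155].
−17·(-sqrt(17)/2 - 1/2) / ((8)−(-sqrt(17)/2 - 1/2)) = sqrt(17) = ϑ(G).
≈ 4.12311 (to 5 d.p.).

sqrt(17)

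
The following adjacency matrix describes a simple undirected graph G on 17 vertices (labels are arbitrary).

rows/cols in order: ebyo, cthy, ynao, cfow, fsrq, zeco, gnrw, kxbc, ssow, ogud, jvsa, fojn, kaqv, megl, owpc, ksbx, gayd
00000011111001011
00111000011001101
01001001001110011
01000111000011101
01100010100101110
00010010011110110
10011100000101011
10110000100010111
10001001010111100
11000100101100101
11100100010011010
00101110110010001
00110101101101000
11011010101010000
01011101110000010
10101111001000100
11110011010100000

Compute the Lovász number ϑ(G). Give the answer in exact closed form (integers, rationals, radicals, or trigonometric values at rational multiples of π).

Vertex owpc has 8 neighbors: cthy, cfow, fsrq, zeco, kxbc, ssow, ogud, ksbx.
deg(zeco) = 8; N(zeco) = {cfow, gnrw, ogud, jvsa, fojn, kaqv, owpc, ksbx}.
deg(kxbc) = 8; N(kxbc) = {ebyo, ynao, cfow, ssow, kaqv, owpc, ksbx, gayd}.
N(jvsa) = {ebyo, cthy, ynao, zeco, ogud, kaqv, megl, ksbx}, |N(jvsa)| = 8.
17-vertex 8-regular graph: Paley(17): SR with (k,λ,μ)=(8,3,4).
The 3 distinct eigenvalues: [8.0, 1.56155, -2.56155].
Lovász: ϑ = −17(-sqrt(17)/2 - 1/2)/(8+-(-sqrt(17)/2 - 1/2)) = sqrt(17).
≈ 4.1231 (to 4 d.p.).

sqrt(17)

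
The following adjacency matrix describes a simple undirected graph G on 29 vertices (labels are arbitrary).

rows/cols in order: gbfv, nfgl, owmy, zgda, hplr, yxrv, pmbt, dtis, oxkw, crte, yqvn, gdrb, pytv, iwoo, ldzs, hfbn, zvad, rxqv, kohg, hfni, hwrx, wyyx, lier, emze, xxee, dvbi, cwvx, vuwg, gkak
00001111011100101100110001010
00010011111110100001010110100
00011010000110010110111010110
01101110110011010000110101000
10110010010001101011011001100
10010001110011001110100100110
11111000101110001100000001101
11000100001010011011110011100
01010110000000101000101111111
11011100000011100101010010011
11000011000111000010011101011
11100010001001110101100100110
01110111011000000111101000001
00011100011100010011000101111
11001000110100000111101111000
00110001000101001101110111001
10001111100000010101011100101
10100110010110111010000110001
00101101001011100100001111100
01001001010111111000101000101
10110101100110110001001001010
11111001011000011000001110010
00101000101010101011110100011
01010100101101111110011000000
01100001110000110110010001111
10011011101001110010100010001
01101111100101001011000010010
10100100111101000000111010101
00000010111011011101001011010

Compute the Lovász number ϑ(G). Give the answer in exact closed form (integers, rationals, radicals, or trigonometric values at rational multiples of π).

sqrt(29)

deg(kohg) = 14; N(kohg) = {owmy, hplr, yxrv, dtis, yqvn, pytv, iwoo, ldzs, rxqv, lier, emze, xxee, dvbi, cwvx}.
Vertex gkak has 14 neighbors: pmbt, oxkw, crte, yqvn, pytv, iwoo, hfbn, zvad, rxqv, hfni, lier, xxee, dvbi, vuwg.
N(ldzs) = {gbfv, nfgl, hplr, oxkw, crte, gdrb, rxqv, kohg, hfni, hwrx, lier, emze, xxee, dvbi}, |N(ldzs)| = 14.
Vertex rxqv has 14 neighbors: gbfv, owmy, yxrv, pmbt, crte, gdrb, pytv, ldzs, hfbn, zvad, kohg, emze, xxee, gkak.
Every vertex has degree 14 (N=29); strongly regular (29,14,6,7).
spec(A) ≈ [14.0, 2.1926, -3.1926] (distinct, 4 d.p.).
With N=29: ϑ(G) = 29·(-(-sqrt(29)/2 - 1/2))/(14−(-sqrt(29)/2 - 1/2)) = sqrt(29).
≈ 5.3851648 (to 7 d.p.).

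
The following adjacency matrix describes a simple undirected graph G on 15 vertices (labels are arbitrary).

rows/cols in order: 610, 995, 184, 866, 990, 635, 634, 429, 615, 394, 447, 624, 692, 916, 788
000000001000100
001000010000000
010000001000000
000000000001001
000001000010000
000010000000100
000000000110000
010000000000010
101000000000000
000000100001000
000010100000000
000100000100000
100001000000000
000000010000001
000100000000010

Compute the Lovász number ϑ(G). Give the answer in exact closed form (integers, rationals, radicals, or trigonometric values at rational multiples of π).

15*cos(pi/15)/(cos(pi/15) + 1)

N(866) = {624, 788}, |N(866)| = 2.
N(995) = {184, 429}, |N(995)| = 2.
deg(447) = 2; N(447) = {990, 634}.
N(610) = {615, 692}, |N(610)| = 2.
Regular of degree 2 on 15 vertices: the odd cycle C_{15}.
Distinct eigenvalues (to 3 d.p.): [2.0, 1.827, 1.338, 0.618, -0.209, -1.0, -1.618, -1.956].
λ_max=2, λ_min=-2*cos(pi/15); ϑ = −15·λ_min/(λ_max−λ_min) = 15*cos(pi/15)/(cos(pi/15) + 1).
ϑ(G) ≈ 7.417148.
7 ≤ 15*cos(pi/15)/(cos(pi/15) + 1) ≤ 8: both strict.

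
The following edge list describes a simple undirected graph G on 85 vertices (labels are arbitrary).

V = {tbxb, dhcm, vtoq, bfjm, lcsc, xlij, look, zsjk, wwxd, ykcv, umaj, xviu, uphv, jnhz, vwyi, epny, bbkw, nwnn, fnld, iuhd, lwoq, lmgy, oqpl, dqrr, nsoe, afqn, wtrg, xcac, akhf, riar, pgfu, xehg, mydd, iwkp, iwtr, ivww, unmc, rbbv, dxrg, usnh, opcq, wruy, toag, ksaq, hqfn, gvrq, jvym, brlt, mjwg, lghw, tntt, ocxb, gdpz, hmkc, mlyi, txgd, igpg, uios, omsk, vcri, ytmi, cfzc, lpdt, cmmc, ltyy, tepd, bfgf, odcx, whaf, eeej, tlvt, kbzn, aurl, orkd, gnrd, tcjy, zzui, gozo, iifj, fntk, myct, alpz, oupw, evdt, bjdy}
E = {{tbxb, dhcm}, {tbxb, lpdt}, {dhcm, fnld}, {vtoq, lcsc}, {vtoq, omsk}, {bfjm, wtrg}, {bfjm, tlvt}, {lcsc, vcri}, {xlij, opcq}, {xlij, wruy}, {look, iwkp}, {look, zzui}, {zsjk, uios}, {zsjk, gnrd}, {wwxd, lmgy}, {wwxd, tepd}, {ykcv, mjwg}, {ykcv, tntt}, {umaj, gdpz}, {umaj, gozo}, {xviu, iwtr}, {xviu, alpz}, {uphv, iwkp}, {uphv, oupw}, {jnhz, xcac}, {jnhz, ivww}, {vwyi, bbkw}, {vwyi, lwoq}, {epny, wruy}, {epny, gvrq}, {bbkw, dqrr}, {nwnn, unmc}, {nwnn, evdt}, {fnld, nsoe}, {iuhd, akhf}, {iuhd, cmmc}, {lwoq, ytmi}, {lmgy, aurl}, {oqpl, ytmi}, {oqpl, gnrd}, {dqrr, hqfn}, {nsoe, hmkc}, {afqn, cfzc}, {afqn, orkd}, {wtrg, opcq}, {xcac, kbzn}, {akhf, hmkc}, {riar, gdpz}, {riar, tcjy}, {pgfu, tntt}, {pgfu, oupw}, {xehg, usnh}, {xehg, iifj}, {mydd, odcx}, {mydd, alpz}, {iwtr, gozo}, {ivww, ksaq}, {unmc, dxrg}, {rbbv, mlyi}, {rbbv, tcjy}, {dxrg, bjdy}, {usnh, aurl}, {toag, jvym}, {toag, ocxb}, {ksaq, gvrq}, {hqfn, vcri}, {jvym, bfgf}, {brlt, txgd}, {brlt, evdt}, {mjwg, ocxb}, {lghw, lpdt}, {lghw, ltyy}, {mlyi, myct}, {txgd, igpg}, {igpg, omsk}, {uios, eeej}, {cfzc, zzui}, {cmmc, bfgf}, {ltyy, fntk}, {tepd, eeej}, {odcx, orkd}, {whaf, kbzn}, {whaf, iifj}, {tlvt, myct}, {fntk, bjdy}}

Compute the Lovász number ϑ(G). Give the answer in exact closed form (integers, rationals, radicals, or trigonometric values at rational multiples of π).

85*cos(pi/85)/(cos(pi/85) + 1)

deg(gdpz) = 2; N(gdpz) = {umaj, riar}.
Vertex gvrq has 2 neighbors: epny, ksaq.
Vertex usnh has 2 neighbors: xehg, aurl.
deg(umaj) = 2; N(umaj) = {gdpz, gozo}.
2-regular, N=85; a single 85-cycle (edge-transitive).
spec(A) ≈ [2.0, 1.99454, 1.97818, 1.95102, 1.91321, 1.86494, 1.80649, 1.73818, 1.66037, 1.57349, 1.47802, 1.37447, 1.26342, 1.14547, 1.02126, 0.89148, 0.75682, 0.61803, 0.47587, 0.33111, 0.18454, 0.03696, -0.11082, -0.258, -0.40376, -0.54733, -0.6879, -0.82471, -0.95702, -1.08411, -1.20527, -1.31985, -1.42722, -1.5268, -1.61803, -1.70043, -1.77355, -1.83697, -1.89037, -1.93344, -1.96595, -1.98772, -1.99863] (distinct, 5 d.p.).
−85·(-2*cos(pi/85)) / ((2)−(-2*cos(pi/85))) = 85*cos(pi/85)/(cos(pi/85) + 1) = ϑ(G).
ϑ(G) ≈ 42.4855.
Check 42 ≤ 85*cos(pi/85)/(cos(pi/85) + 1) ≤ 43: both strict.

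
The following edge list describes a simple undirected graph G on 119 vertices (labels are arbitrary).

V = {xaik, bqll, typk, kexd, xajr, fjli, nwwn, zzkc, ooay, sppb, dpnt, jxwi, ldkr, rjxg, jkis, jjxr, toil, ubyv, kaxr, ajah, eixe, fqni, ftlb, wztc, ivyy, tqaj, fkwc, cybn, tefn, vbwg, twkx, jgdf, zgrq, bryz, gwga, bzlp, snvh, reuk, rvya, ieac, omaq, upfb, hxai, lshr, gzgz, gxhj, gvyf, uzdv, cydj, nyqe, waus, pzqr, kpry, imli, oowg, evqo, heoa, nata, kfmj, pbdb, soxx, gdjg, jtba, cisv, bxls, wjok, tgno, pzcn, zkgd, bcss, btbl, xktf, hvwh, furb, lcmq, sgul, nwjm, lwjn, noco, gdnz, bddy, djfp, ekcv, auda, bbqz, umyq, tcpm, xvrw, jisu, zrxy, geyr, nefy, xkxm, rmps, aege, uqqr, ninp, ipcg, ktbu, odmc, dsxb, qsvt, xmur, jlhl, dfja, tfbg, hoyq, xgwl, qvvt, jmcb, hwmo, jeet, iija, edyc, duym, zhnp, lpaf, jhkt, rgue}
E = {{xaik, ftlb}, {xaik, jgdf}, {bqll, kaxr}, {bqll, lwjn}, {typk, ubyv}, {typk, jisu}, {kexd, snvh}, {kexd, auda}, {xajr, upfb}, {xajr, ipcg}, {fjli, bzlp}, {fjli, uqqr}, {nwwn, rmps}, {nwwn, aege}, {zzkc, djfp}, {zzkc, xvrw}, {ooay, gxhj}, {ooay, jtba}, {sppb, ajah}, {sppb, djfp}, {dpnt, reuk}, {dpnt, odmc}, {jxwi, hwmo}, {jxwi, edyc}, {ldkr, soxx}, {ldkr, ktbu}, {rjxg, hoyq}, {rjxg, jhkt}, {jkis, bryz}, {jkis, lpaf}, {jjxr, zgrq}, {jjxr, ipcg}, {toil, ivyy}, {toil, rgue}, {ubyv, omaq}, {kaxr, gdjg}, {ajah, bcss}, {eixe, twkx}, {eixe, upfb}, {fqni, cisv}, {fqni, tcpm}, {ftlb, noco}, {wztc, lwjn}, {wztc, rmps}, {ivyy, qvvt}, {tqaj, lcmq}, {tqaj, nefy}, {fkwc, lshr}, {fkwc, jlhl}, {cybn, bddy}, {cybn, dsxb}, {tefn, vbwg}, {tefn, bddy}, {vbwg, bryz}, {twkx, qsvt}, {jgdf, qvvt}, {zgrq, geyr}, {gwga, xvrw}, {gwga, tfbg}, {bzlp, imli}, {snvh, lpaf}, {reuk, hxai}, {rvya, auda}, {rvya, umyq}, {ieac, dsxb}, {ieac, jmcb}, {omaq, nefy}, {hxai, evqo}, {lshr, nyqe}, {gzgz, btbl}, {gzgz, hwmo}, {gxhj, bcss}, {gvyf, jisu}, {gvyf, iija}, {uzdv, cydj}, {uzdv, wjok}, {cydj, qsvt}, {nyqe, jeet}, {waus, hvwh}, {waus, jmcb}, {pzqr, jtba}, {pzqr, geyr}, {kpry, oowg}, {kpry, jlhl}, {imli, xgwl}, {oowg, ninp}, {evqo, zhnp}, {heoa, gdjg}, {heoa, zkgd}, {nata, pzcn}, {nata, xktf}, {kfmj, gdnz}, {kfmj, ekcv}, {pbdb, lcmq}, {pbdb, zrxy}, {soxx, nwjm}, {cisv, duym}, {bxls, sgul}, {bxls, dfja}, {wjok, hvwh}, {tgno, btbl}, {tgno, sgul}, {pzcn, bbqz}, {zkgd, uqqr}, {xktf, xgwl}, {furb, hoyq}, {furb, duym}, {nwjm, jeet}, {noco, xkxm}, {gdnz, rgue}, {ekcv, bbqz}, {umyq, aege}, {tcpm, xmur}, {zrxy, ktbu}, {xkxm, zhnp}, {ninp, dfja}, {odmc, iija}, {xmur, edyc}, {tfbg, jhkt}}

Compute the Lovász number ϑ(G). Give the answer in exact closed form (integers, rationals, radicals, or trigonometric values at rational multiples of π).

119*cos(pi/119)/(cos(pi/119) + 1)

Vertex hwmo has 2 neighbors: jxwi, gzgz.
deg(pzqr) = 2; N(pzqr) = {jtba, geyr}.
Vertex lcmq has 2 neighbors: tqaj, pbdb.
N(omaq) = {ubyv, nefy}, |N(omaq)| = 2.
Every vertex has degree 2 (N=119); this is C_{119}, the 119-cycle.
The 60 distinct eigenvalues: [2.0, 1.99721, 1.98886, 1.97496, 1.95556, 1.93071, 1.90047, 1.86494, 1.82422, 1.7784, 1.72763, 1.67205, 1.6118, 1.54707, 1.47802, 1.40485, 1.32776, 1.24698, 1.16272, 1.07522, 0.98472, 0.89148, 0.79575, 0.6978, 0.59791, 0.49636, 0.39342, 0.28938, 0.18454, 0.07918, -0.0264, -0.1319, -0.23704, -0.34152, -0.44504, -0.54733, -0.64808, -0.74704, -0.84391, -0.93843, -1.03033, -1.11936, -1.20527, -1.28782, -1.36678, -1.44194, -1.51307, -1.57999, -1.6425, -1.70043, -1.75363, -1.80194, -1.84522, -1.88337, -1.91626, -1.94381, -1.96595, -1.9826, -1.99373, -1.9993].
Lovász: ϑ = −119(-2*cos(pi/119))/(2+-(-1)*2*cos(pi/119)) = 119*cos(pi/119)/(cos(pi/119) + 1).
ϑ(G) ≈ 59.4896316.
Sandwich: α(G)=59 ≤ ϑ(G)=119*cos(pi/119)/(cos(pi/119) + 1) ≤ χ(Ḡ)=60 (both strict).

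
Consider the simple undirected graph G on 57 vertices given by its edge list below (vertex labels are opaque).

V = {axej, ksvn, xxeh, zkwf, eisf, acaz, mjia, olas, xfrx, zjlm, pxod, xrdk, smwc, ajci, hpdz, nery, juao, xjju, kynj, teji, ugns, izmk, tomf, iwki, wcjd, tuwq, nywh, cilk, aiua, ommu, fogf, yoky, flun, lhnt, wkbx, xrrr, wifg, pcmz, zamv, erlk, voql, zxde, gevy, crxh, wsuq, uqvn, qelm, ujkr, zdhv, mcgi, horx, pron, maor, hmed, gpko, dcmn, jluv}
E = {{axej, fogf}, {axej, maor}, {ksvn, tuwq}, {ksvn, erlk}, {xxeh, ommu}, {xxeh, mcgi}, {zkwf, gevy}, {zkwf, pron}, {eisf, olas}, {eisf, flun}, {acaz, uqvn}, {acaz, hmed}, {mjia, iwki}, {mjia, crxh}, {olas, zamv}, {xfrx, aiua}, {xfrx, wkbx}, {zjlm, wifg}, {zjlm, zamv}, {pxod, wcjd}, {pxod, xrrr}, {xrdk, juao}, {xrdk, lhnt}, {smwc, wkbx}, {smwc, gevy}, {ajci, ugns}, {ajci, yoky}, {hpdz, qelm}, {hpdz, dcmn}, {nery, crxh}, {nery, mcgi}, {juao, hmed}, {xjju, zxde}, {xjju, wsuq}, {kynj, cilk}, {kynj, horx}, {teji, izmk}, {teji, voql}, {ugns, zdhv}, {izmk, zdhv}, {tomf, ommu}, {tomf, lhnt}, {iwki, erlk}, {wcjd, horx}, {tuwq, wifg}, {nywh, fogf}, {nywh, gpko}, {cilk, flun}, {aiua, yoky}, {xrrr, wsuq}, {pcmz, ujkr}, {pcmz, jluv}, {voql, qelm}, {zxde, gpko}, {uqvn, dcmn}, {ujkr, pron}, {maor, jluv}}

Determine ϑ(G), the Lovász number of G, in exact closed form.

57*cos(pi/57)/(cos(pi/57) + 1)

N(pron) = {zkwf, ujkr}, |N(pron)| = 2.
deg(teji) = 2; N(teji) = {izmk, voql}.
deg(axej) = 2; N(axej) = {fogf, maor}.
deg(pxod) = 2; N(pxod) = {wcjd, xrrr}.
57-vertex 2-regular graph: this is C_{57}, the 57-cycle.
The 29 distinct eigenvalues: [2.0, 1.98786, 1.95159, 1.89163, 1.80871, 1.70384, 1.57828, 1.43357, 1.27145, 1.0939, 0.90307, 0.70128, 0.49097, 0.27471, 0.05511, -0.16516, -0.38342, -0.59703, -0.80339, -1.0, -1.18447, -1.35456, -1.50821, -1.64356, -1.75895, -1.85299, -1.92454, -1.97272, -1.99696].
Lovász: ϑ = −57(-2*cos(pi/57))/(2+-(-1)*2*cos(pi/57)) = 57*cos(pi/57)/(cos(pi/57) + 1).
ϑ(G) ≈ 28.4783452.
Sandwich: α(G)=28 ≤ ϑ(G)=57*cos(pi/57)/(cos(pi/57) + 1) ≤ χ(Ḡ)=29 (both strict).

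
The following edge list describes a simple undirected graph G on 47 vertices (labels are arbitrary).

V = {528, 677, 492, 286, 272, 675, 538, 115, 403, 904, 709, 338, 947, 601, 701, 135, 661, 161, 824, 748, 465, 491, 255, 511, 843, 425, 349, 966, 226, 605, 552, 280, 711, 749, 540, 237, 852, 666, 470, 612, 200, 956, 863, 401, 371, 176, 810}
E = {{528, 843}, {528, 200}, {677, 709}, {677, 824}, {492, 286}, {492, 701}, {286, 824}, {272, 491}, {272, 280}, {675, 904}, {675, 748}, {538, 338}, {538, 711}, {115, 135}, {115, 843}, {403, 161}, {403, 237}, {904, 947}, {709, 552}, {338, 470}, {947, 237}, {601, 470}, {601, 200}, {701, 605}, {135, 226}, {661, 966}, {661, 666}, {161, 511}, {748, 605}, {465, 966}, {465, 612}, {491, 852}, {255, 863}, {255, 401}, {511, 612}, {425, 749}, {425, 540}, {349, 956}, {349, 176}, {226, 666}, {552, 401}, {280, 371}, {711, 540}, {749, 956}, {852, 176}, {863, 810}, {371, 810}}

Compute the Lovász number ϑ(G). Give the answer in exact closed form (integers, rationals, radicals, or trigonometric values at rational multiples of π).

Vertex 286 has 2 neighbors: 492, 824.
N(552) = {709, 401}, |N(552)| = 2.
Vertex 200 has 2 neighbors: 528, 601.
N(176) = {349, 852}, |N(176)| = 2.
2-regular, N=47; the odd cycle C_{47}.
spec(A) ≈ [2.0, 1.9822, 1.9289, 1.8413, 1.7208, 1.5696, 1.3904, 1.1864, 0.9612, 0.7188, 0.4636, 0.2002, -0.0668, -0.3327, -0.5926, -0.8419, -1.0762, -1.2913, -1.4833, -1.6489, -1.785, -1.8893, -1.9599, -1.9955] (distinct, 4 d.p.).
Lovász (edge-transitive): ϑ = −47·(-2*cos(pi/47))/((2)−(-2*cos(pi/47))) = 47*cos(pi/47)/(cos(pi/47) + 1).
≈ 23.47373149 (to 8 d.p.).
Sandwich: α(G)=23 ≤ ϑ(G)=47*cos(pi/47)/(cos(pi/47) + 1) ≤ χ(Ḡ)=24 (both strict).

47*cos(pi/47)/(cos(pi/47) + 1)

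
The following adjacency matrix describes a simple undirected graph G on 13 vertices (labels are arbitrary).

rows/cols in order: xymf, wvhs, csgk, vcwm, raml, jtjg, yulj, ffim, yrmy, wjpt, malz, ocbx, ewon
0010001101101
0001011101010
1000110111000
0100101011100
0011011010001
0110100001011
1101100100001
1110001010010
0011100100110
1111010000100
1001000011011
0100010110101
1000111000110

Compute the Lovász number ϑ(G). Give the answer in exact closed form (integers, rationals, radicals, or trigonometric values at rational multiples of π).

sqrt(13)

Vertex raml has 6 neighbors: csgk, vcwm, jtjg, yulj, yrmy, ewon.
N(csgk) = {xymf, raml, jtjg, ffim, yrmy, wjpt}, |N(csgk)| = 6.
N(wjpt) = {xymf, wvhs, csgk, vcwm, jtjg, malz}, |N(wjpt)| = 6.
deg(yrmy) = 6; N(yrmy) = {csgk, vcwm, raml, ffim, malz, ocbx}.
G on 13 vertices is 6-regular; Paley(13): SR with (k,λ,μ)=(6,2,3).
Distinct eigenvalues (to 4 d.p.): [6.0, 1.3028, -2.3028].
Lovász (edge-transitive): ϑ = −13·(-sqrt(13)/2 - 1/2)/((6)−(-sqrt(13)/2 - 1/2)) = sqrt(13).
= 3.6056… (decimal).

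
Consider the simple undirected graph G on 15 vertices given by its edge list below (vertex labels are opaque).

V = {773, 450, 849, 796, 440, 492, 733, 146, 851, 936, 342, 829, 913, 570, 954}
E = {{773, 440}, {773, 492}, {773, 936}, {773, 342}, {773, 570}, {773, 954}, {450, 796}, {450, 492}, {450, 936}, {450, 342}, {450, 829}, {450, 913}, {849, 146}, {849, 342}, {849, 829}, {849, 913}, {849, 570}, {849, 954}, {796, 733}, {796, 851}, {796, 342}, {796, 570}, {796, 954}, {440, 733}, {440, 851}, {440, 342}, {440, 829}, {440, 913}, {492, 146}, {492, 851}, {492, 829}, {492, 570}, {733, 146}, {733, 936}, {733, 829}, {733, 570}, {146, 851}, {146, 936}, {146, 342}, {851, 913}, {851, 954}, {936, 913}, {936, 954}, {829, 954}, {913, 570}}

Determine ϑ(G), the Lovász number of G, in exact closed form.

5

deg(450) = 6; N(450) = {796, 492, 936, 342, 829, 913}.
deg(851) = 6; N(851) = {796, 440, 492, 146, 913, 954}.
Vertex 913 has 6 neighbors: 450, 849, 440, 851, 936, 570.
deg(440) = 6; N(440) = {773, 733, 851, 342, 829, 913}.
15-vertex 6-regular graph: this is K(6,2), the Kneser graph.
The 3 distinct eigenvalues: [6.0, 1.0, -3.0].
Lovász: ϑ = −15(-3)/(6+-1*(-3)) = 5.
= 5.000000… (decimal).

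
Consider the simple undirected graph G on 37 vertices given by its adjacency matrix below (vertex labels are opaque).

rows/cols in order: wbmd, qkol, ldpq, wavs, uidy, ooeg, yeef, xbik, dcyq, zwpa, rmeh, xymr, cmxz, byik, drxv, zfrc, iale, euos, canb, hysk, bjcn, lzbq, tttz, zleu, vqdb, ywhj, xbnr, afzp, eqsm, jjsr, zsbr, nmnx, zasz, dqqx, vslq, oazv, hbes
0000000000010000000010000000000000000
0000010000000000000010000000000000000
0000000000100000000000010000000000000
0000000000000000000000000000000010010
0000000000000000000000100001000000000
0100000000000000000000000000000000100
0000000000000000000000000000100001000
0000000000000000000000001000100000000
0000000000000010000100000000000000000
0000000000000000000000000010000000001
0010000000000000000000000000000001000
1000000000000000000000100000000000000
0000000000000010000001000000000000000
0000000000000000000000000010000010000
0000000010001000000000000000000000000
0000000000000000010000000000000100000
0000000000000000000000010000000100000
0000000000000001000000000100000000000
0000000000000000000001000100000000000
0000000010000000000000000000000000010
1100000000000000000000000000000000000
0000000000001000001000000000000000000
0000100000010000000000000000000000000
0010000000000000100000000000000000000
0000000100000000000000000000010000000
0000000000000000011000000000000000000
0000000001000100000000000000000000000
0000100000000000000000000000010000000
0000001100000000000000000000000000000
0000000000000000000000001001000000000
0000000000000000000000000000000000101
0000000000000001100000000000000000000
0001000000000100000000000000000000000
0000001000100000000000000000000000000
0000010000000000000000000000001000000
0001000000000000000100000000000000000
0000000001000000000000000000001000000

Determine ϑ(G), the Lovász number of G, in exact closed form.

N(tttz) = {uidy, xymr}, |N(tttz)| = 2.
N(ooeg) = {qkol, vslq}, |N(ooeg)| = 2.
deg(afzp) = 2; N(afzp) = {uidy, jjsr}.
Vertex dqqx has 2 neighbors: yeef, rmeh.
Regular of degree 2 on 37 vertices: the odd cycle C_{37}.
Distinct eigenvalues (to 3 d.p.): [2.0, 1.971, 1.886, 1.746, 1.556, 1.321, 1.049, 0.746, 0.421, 0.085, -0.254, -0.586, -0.9, -1.189, -1.444, -1.657, -1.822, -1.935, -1.993].
Lovász: ϑ = −37(-2*cos(pi/37))/(2+-(-1)*2*cos(pi/37)) = 37*cos(pi/37)/(cos(pi/37) + 1).
ϑ(G) ≈ 18.46661664.
Lovász sandwich 18 ≤ 37*cos(pi/37)/(cos(pi/37) + 1) ≤ 19: both strict.

37*cos(pi/37)/(cos(pi/37) + 1)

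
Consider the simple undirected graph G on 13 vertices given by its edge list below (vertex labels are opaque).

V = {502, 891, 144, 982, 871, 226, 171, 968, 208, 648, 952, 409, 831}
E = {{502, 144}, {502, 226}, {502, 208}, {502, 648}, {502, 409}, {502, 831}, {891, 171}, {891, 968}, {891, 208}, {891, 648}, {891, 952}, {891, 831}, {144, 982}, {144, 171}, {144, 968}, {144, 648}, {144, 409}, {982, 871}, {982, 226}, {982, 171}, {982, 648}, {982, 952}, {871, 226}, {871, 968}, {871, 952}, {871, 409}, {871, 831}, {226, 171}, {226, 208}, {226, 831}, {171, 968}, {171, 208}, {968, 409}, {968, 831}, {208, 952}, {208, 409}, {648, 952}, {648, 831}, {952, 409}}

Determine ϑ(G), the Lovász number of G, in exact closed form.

sqrt(13)

N(208) = {502, 891, 226, 171, 952, 409}, |N(208)| = 6.
deg(409) = 6; N(409) = {502, 144, 871, 968, 208, 952}.
deg(502) = 6; N(502) = {144, 226, 208, 648, 409, 831}.
Vertex 982 has 6 neighbors: 144, 871, 226, 171, 648, 952.
Regular of degree 6 on 13 vertices: strongly regular (13,6,2,3).
A has 3 distinct eigenvalues ≈ [6.0, 1.302776, -2.302776].
With N=13: ϑ(G) = 13·(-(-sqrt(13)/2 - 1/2))/(6−(-sqrt(13)/2 - 1/2)) = sqrt(13).
ϑ(G) ≈ 3.6055513.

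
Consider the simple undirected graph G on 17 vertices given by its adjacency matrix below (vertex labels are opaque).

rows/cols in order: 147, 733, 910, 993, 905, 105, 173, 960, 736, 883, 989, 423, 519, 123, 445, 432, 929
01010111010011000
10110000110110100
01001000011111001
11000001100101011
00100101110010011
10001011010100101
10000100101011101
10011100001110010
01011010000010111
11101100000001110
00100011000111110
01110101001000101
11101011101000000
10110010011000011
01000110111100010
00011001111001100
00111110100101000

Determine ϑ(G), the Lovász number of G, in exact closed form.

Vertex 929 has 8 neighbors: 910, 993, 905, 105, 173, 736, 423, 123.
Vertex 736 has 8 neighbors: 733, 993, 905, 173, 519, 445, 432, 929.
Vertex 960 has 8 neighbors: 147, 993, 905, 105, 989, 423, 519, 432.
N(432) = {993, 905, 960, 736, 883, 989, 123, 445}, |N(432)| = 8.
deg(v) = 8 for all v (|V|=17); strongly regular (17,8,3,4).
A has 3 distinct eigenvalues ≈ [8.0, 1.5616, -2.5616].
λ_max=8, λ_min=-sqrt(17)/2 - 1/2; ϑ = −17·λ_min/(λ_max−λ_min) = sqrt(17).
Numerically 4.12310563.

sqrt(17)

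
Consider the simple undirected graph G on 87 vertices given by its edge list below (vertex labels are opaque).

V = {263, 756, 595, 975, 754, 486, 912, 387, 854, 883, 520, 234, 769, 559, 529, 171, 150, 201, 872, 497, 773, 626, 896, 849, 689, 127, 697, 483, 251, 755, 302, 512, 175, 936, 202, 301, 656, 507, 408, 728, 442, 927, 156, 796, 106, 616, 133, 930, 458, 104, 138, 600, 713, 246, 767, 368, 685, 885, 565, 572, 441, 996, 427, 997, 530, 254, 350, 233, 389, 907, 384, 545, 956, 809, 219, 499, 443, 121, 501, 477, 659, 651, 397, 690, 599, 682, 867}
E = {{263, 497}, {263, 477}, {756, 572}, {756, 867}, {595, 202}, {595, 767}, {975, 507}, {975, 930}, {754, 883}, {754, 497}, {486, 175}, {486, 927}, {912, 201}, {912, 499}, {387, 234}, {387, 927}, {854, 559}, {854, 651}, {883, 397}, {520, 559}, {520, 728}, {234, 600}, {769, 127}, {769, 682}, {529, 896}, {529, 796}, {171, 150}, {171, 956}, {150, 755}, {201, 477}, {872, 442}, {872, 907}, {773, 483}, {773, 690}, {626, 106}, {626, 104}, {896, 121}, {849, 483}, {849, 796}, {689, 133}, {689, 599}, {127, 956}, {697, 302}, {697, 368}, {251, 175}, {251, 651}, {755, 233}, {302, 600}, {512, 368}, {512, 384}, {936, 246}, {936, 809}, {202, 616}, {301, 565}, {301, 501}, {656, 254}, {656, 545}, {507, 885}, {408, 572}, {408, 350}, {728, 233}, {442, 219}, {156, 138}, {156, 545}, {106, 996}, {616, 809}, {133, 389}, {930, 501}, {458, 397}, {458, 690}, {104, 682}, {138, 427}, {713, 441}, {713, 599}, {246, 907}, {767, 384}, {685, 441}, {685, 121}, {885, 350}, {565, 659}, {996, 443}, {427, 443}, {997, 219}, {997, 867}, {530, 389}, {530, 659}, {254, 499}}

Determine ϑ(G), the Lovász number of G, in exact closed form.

Vertex 885 has 2 neighbors: 507, 350.
Vertex 529 has 2 neighbors: 896, 796.
N(138) = {156, 427}, |N(138)| = 2.
Vertex 626 has 2 neighbors: 106, 104.
Every vertex has degree 2 (N=87); the odd cycle C_{87}.
spec(A) ≈ [2.0, 1.9948, 1.9792, 1.9532, 1.9171, 1.871, 1.8152, 1.7498, 1.6754, 1.5922, 1.5007, 1.4014, 1.2948, 1.1814, 1.0619, 0.9368, 0.8069, 0.6727, 0.5351, 0.3946, 0.2521, 0.1083, -0.0361, -0.1803, -0.3236, -0.4651, -0.6043, -0.7403, -0.8724, -1.0, -1.1224, -1.2389, -1.349, -1.452, -1.5475, -1.6348, -1.7137, -1.7836, -1.8443, -1.8953, -1.9364, -1.9675, -1.9883, -1.9987] (distinct, 4 d.p.).
−87·(-2*cos(pi/87)) / ((2)−(-2*cos(pi/87))) = 87*cos(pi/87)/(cos(pi/87) + 1) = ϑ(G).
Numerically 43.48582.
43 ≤ 87*cos(pi/87)/(cos(pi/87) + 1) ≤ 44: both strict.

87*cos(pi/87)/(cos(pi/87) + 1)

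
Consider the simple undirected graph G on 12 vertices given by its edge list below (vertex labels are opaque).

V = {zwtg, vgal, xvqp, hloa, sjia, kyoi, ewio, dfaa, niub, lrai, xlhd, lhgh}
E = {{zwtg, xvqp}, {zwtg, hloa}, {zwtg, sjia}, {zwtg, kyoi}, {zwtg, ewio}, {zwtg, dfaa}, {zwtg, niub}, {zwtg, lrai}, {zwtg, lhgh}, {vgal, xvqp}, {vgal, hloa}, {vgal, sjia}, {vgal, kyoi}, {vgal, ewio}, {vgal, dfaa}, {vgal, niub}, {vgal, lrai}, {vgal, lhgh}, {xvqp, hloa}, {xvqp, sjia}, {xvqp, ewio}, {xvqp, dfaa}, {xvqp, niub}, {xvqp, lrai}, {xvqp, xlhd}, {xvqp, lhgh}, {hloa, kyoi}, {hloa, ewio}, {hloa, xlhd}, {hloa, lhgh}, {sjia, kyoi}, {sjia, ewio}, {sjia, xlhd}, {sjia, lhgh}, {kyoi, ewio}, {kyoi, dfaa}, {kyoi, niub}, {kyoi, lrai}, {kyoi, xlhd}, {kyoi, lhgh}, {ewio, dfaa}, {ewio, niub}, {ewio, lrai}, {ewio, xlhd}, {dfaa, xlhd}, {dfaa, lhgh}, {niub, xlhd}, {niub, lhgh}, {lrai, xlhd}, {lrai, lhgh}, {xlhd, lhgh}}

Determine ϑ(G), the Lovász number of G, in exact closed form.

Vertex vgal has 9 neighbors: xvqp, hloa, sjia, kyoi, ewio, dfaa, niub, lrai, lhgh.
deg(lhgh) = 10; N(lhgh) = {zwtg, vgal, xvqp, hloa, sjia, kyoi, dfaa, niub, lrai, xlhd}.
N(xlhd) = {xvqp, hloa, sjia, kyoi, ewio, dfaa, niub, lrai, lhgh}, |N(xlhd)| = 9.
Vertex dfaa has 7 neighbors: zwtg, vgal, xvqp, kyoi, ewio, xlhd, lhgh.
4 parts of sizes [5, 3, 2, 2]; α(G) = 5 = ϑ (perfect).
ϑ(G) ≈ 5.000000000.
α=5, χ(Ḡ)=5; ϑ=5 lies between (collapsed).

5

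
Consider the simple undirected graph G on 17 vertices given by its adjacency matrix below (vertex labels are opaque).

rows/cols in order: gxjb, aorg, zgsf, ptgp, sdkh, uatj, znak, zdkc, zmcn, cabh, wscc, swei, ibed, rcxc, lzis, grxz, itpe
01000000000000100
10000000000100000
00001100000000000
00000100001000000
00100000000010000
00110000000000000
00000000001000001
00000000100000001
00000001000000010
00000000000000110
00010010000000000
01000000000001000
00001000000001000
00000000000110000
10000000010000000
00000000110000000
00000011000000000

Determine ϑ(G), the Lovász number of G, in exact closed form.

17*cos(pi/17)/(cos(pi/17) + 1)

deg(zgsf) = 2; N(zgsf) = {sdkh, uatj}.
N(ptgp) = {uatj, wscc}, |N(ptgp)| = 2.
Vertex znak has 2 neighbors: wscc, itpe.
deg(zdkc) = 2; N(zdkc) = {zmcn, itpe}.
17-vertex 2-regular graph: connected 2-regular on 17 ⇒ C_{17}.
spec(A) ≈ [2.0, 1.8649, 1.478, 0.8915, 0.1845, -0.5473, -1.2053, -1.7004, -1.9659] (distinct, 4 d.p.).
With N=17: ϑ(G) = 17·(-(-1)*2*cos(pi/17))/(2−(-2*cos(pi/17))) = 17*cos(pi/17)/(cos(pi/17) + 1).
ϑ(G) ≈ 8.4270143.
Check 8 ≤ 17*cos(pi/17)/(cos(pi/17) + 1) ≤ 9: both strict.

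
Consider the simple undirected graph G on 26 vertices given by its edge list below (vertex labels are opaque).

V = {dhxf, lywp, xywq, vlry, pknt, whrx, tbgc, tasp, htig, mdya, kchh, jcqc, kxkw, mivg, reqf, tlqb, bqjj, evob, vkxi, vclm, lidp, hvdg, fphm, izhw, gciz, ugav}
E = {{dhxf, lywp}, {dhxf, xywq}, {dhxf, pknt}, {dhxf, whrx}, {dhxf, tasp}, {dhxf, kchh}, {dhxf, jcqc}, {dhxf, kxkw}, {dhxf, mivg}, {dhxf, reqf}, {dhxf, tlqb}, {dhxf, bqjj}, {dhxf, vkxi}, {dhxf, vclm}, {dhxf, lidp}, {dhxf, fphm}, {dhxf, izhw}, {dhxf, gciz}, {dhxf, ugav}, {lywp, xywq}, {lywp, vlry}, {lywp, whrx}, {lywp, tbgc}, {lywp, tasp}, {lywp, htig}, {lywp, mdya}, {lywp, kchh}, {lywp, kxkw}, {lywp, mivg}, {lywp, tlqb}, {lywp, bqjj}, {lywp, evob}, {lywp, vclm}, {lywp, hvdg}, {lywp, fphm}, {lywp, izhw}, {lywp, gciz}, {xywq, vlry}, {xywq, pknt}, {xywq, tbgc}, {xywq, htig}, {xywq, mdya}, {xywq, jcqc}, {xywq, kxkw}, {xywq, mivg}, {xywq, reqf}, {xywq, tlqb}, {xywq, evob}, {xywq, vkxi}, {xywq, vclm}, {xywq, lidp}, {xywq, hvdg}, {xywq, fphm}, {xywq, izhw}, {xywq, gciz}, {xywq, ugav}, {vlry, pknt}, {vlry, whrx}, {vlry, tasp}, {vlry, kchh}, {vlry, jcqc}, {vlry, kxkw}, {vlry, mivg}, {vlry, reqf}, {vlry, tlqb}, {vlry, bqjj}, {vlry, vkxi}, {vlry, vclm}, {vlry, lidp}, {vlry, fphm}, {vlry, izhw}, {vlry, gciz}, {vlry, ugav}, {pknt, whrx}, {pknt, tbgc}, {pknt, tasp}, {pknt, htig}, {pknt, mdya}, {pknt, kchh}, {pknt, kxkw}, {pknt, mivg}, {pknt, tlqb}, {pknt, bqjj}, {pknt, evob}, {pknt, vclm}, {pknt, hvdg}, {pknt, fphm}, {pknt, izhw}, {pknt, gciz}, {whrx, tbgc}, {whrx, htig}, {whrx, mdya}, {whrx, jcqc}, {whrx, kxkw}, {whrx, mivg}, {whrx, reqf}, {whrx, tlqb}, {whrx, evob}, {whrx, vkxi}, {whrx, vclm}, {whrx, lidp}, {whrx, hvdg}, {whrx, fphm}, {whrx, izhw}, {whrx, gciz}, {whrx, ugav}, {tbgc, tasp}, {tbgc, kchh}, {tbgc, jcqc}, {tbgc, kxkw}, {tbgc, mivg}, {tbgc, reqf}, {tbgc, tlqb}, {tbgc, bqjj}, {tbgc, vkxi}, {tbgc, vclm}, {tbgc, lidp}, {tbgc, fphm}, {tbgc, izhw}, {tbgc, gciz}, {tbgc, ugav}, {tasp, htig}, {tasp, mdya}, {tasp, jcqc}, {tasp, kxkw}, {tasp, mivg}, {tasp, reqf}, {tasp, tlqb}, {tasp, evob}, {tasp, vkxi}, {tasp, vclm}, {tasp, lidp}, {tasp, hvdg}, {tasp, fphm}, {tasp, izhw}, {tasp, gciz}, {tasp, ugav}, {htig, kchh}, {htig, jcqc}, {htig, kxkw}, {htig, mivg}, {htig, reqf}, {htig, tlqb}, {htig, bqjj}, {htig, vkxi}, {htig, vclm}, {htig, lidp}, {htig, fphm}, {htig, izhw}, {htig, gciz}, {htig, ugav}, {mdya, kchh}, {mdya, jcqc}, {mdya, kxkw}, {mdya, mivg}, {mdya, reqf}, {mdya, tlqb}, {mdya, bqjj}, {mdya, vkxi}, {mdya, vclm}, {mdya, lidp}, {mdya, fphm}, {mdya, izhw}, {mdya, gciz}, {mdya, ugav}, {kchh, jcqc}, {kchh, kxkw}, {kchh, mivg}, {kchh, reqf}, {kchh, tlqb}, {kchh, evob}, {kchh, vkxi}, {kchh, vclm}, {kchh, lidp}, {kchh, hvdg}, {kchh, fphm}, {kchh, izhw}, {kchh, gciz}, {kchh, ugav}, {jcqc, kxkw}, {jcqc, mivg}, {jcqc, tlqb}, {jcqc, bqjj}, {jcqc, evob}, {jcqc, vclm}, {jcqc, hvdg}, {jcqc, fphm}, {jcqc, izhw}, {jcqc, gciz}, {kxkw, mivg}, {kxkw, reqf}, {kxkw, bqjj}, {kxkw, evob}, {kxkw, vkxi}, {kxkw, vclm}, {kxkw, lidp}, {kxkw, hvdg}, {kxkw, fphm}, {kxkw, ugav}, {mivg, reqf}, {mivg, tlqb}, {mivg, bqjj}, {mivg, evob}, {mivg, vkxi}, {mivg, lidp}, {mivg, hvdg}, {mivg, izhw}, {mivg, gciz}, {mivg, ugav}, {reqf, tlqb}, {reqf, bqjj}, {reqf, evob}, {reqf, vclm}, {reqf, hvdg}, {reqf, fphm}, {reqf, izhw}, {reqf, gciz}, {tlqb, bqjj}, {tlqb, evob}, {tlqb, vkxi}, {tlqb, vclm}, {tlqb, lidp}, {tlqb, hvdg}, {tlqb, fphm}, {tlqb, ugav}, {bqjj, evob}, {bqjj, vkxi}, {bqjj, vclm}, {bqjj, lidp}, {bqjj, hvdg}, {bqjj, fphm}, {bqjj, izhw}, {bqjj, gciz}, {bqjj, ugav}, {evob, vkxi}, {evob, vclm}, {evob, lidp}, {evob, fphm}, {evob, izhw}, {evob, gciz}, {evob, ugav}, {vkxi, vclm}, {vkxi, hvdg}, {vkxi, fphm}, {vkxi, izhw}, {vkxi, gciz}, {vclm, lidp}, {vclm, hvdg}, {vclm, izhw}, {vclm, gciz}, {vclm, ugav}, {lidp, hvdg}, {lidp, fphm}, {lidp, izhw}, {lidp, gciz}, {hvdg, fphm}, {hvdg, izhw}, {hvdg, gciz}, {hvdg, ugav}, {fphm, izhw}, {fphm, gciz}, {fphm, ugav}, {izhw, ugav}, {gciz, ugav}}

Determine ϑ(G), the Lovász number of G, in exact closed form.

Vertex whrx has 21 neighbors: dhxf, lywp, vlry, pknt, tbgc, htig, mdya, jcqc, kxkw, mivg, reqf, tlqb, evob, vkxi, vclm, lidp, hvdg, fphm, izhw, gciz, ugav.
Vertex mdya has 19 neighbors: lywp, xywq, pknt, whrx, tasp, kchh, jcqc, kxkw, mivg, reqf, tlqb, bqjj, vkxi, vclm, lidp, fphm, izhw, gciz, ugav.
deg(lidp) = 19; N(lidp) = {dhxf, xywq, vlry, whrx, tbgc, tasp, htig, mdya, kchh, kxkw, mivg, tlqb, bqjj, evob, vclm, hvdg, fphm, izhw, gciz}.
Vertex vlry has 19 neighbors: lywp, xywq, pknt, whrx, tasp, kchh, jcqc, kxkw, mivg, reqf, tlqb, bqjj, vkxi, vclm, lidp, fphm, izhw, gciz, ugav.
G = K_{7,7,5,4,3}: α = 7 = χ(Ḡ), so ϑ = 7.
= 7.00000000… (decimal).
Sandwich: α(G)=7 ≤ ϑ(G)=7 ≤ χ(Ḡ)=7 (collapsed).

7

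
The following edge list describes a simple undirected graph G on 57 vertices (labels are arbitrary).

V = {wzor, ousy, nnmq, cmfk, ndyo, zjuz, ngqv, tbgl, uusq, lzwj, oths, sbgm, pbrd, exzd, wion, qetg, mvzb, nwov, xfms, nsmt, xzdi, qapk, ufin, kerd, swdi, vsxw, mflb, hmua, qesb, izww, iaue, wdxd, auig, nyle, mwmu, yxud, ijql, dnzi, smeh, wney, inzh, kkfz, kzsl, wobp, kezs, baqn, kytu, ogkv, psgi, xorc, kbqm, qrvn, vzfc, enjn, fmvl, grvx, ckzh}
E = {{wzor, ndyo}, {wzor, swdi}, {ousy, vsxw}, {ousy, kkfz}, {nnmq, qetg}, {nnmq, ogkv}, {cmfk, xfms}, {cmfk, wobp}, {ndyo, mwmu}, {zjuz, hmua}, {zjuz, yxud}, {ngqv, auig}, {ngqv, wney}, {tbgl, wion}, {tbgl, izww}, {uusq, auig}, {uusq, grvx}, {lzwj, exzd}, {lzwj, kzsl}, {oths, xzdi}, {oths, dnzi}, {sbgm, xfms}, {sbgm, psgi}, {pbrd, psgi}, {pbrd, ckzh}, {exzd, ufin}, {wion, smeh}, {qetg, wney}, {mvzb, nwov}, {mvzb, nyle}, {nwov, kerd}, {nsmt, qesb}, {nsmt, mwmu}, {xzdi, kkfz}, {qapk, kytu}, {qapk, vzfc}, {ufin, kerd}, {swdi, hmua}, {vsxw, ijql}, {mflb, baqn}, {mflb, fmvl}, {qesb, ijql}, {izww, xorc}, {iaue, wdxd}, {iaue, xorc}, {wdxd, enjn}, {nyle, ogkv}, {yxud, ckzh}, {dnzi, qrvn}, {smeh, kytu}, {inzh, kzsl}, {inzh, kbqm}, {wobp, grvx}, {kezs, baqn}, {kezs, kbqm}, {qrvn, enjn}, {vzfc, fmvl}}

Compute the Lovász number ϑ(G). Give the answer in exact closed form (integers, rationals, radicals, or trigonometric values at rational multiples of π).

N(mflb) = {baqn, fmvl}, |N(mflb)| = 2.
Vertex mwmu has 2 neighbors: ndyo, nsmt.
deg(yxud) = 2; N(yxud) = {zjuz, ckzh}.
Vertex cmfk has 2 neighbors: xfms, wobp.
57-vertex 2-regular graph: the odd cycle C_{57}.
The 29 distinct eigenvalues: [2.0, 1.9879, 1.9516, 1.8916, 1.8087, 1.7038, 1.5783, 1.4336, 1.2714, 1.0939, 0.9031, 0.7013, 0.491, 0.2747, 0.0551, -0.1652, -0.3834, -0.597, -0.8034, -1.0, -1.1845, -1.3546, -1.5082, -1.6436, -1.7589, -1.853, -1.9245, -1.9727, -1.997].
−57·(-2*cos(pi/57)) / ((2)−(-2*cos(pi/57))) = 57*cos(pi/57)/(cos(pi/57) + 1) = ϑ(G).
ϑ(G) ≈ 28.4783452.
α=28, χ(Ḡ)=29; ϑ=57*cos(pi/57)/(cos(pi/57) + 1) lies between (both strict).

57*cos(pi/57)/(cos(pi/57) + 1)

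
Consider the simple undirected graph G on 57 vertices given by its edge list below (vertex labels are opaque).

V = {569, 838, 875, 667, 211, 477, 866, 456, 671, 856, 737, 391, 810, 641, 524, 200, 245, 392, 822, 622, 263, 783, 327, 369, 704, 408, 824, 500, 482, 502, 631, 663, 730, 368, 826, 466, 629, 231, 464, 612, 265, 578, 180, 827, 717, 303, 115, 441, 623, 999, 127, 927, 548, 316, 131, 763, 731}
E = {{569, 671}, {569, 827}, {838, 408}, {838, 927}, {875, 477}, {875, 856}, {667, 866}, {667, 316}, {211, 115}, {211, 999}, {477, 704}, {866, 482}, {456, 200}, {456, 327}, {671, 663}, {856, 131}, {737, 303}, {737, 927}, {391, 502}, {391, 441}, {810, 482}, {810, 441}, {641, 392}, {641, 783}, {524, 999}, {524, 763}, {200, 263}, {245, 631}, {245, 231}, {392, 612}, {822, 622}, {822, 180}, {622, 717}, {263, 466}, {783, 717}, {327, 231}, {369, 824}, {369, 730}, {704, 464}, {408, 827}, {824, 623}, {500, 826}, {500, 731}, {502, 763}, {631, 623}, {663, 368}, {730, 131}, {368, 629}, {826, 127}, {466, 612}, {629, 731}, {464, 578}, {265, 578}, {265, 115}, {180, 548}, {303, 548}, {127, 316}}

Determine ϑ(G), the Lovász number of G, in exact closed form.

deg(856) = 2; N(856) = {875, 131}.
Vertex 569 has 2 neighbors: 671, 827.
Vertex 875 has 2 neighbors: 477, 856.
Vertex 502 has 2 neighbors: 391, 763.
57-vertex 2-regular graph: a single 57-cycle (edge-transitive).
A has 29 distinct eigenvalues ≈ [2.0, 1.987861, 1.951593, 1.891634, 1.808714, 1.703839, 1.578281, 1.433565, 1.271447, 1.093896, 0.903067, 0.701275, 0.490971, 0.274707, 0.055109, -0.165159, -0.383421, -0.59703, -0.803391, -1.0, -1.184471, -1.354563, -1.508213, -1.643556, -1.758948, -1.852988, -1.924536, -1.972723, -1.996963].
With N=57: ϑ(G) = 57·(-(-1)*2*cos(pi/57))/(2−(-2*cos(pi/57))) = 57*cos(pi/57)/(cos(pi/57) + 1).
Numerically 28.47835.
α=28, χ(Ḡ)=29; ϑ=57*cos(pi/57)/(cos(pi/57) + 1) lies between (both strict).

57*cos(pi/57)/(cos(pi/57) + 1)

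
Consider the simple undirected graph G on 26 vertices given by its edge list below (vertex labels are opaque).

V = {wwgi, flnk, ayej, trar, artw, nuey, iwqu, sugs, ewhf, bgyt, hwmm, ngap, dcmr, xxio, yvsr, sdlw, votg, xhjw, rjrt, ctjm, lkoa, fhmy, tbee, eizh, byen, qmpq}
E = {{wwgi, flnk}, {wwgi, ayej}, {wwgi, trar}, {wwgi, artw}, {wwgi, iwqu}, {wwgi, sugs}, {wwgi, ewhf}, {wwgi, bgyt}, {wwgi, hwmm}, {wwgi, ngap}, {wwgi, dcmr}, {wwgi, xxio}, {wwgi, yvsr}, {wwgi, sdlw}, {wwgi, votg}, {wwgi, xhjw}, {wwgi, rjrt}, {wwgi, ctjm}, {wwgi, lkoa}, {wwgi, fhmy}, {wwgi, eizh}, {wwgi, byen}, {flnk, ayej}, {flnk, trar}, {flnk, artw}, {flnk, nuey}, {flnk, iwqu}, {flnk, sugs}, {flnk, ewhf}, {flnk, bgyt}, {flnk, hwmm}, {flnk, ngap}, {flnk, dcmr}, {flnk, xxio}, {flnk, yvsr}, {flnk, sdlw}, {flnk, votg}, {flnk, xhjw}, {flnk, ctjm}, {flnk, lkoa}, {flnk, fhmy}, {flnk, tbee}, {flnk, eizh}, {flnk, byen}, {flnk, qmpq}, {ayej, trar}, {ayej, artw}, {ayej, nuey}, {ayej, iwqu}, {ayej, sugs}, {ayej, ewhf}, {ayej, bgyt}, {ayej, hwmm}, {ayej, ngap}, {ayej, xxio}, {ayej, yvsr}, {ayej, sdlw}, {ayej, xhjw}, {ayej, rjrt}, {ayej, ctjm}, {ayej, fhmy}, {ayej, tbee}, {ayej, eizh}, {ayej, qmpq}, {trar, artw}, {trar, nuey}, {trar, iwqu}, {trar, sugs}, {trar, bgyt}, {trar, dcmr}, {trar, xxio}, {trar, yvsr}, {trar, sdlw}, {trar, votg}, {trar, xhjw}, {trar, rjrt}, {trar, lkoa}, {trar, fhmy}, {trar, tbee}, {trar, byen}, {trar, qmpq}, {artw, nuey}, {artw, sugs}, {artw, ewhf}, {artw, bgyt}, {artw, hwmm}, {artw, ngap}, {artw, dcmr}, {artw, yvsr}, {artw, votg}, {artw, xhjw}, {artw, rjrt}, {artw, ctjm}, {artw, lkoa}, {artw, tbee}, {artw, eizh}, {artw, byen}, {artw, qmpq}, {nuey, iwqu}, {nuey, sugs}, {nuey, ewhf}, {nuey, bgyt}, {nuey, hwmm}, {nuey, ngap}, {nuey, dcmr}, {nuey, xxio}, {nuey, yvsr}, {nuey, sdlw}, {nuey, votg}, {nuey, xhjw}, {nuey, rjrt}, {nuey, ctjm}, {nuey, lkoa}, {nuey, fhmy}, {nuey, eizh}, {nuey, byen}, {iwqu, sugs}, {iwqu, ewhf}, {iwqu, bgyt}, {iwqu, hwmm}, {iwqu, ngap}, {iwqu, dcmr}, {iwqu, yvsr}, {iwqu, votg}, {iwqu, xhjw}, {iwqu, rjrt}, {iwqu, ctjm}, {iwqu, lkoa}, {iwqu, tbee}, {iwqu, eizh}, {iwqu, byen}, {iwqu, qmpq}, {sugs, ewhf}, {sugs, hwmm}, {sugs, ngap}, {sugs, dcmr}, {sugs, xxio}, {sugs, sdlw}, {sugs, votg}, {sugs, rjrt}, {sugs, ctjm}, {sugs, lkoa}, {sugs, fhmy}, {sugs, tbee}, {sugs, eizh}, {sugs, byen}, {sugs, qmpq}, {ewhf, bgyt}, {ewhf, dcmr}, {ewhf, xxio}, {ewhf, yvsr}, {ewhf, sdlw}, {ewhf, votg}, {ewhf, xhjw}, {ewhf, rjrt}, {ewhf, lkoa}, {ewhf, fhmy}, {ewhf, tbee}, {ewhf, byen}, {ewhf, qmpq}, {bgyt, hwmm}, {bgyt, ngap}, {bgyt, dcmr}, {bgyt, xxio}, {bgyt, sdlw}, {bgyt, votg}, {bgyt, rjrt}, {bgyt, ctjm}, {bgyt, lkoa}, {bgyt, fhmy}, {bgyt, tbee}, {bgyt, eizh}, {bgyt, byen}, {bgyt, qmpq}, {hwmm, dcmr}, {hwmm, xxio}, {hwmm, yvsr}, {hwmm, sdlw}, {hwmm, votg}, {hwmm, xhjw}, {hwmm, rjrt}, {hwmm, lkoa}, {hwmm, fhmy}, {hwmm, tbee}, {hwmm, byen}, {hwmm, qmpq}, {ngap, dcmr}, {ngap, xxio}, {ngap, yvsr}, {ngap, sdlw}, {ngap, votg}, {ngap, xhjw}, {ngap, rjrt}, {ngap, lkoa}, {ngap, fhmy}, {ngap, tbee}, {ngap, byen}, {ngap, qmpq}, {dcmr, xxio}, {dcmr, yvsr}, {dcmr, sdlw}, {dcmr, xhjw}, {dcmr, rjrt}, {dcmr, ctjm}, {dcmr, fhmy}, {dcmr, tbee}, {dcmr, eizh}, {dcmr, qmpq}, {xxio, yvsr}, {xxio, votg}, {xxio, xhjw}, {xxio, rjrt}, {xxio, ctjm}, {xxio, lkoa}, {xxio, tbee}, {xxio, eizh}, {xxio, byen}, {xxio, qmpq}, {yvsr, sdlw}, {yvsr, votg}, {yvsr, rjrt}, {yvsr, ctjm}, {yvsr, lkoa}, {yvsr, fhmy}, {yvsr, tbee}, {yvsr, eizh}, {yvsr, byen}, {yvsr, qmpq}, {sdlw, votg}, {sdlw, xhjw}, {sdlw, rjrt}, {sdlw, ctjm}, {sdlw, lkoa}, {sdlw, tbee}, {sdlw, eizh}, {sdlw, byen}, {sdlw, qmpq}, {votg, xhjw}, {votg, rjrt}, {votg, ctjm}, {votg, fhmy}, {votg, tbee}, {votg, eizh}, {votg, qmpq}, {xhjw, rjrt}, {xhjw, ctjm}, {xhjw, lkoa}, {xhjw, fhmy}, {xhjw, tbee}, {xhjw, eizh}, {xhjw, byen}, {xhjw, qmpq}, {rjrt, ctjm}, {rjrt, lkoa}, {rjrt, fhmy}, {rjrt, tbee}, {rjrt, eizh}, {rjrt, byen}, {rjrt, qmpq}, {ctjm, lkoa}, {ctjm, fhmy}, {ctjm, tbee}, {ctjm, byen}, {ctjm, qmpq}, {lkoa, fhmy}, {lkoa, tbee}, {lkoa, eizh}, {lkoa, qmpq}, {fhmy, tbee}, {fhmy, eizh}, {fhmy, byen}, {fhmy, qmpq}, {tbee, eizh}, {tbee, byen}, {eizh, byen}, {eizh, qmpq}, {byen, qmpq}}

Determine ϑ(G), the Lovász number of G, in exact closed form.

6

Vertex tbee has 22 neighbors: flnk, ayej, trar, artw, iwqu, sugs, ewhf, bgyt, hwmm, ngap, dcmr, xxio, yvsr, sdlw, votg, xhjw, rjrt, ctjm, lkoa, fhmy, eizh, byen.
deg(sugs) = 22; N(sugs) = {wwgi, flnk, ayej, trar, artw, nuey, iwqu, ewhf, hwmm, ngap, dcmr, xxio, sdlw, votg, rjrt, ctjm, lkoa, fhmy, tbee, eizh, byen, qmpq}.
N(bgyt) = {wwgi, flnk, ayej, trar, artw, nuey, iwqu, ewhf, hwmm, ngap, dcmr, xxio, sdlw, votg, rjrt, ctjm, lkoa, fhmy, tbee, eizh, byen, qmpq}, |N(bgyt)| = 22.
N(xxio) = {wwgi, flnk, ayej, trar, nuey, sugs, ewhf, bgyt, hwmm, ngap, dcmr, yvsr, votg, xhjw, rjrt, ctjm, lkoa, tbee, eizh, byen, qmpq}, |N(xxio)| = 21.
K_{6,5,5,4,4,2} (perfect); ϑ(G) = α(G) = max{6,5,5,4,4,2} = 6.
Numerically 6.00000.
Lovász sandwich 6 ≤ 6 ≤ 6: collapsed.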